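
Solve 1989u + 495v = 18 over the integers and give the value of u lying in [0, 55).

gcd(1989, 495) = 9 (Euclid: 1989 = 4·495 + 9; 495 = 55·9 + 0), and 9 | 18.
Extended Euclid: 1989·(1) + 495·(-4) = 9. Scale by 2: u₀ = 2.
General solution u = u₀ + 55t; reducing mod 55 gives u = 2 (and v = -8).

2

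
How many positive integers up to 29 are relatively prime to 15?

15 = 3·5. Inclusion–exclusion on these primes:
29 − ⌊29/3⌋ − ⌊29/5⌋ + ⌊29/15⌋ = 16

16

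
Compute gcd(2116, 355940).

2116 = 2² · 23²
355940 = 2² · 5 · 13 · 37²
Common: 2² = 4

4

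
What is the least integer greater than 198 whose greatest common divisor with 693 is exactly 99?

Multiples of 99 above 198: 99·3, 99·4, … . Need the cofactor coprime to 693/99 = 7.
Checking s = 3, 4, … the first with gcd(s, 7) = 1 is s = 3, giving 297.

297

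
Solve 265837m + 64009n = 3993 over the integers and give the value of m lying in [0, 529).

gcd(265837, 64009) = 121 (Euclid: 265837 = 4·64009 + 9801; 64009 = 6·9801 + 5203; 9801 = 1·5203 + 4598; 5203 = 1·4598 + 605; 4598 = 7·605 + 363; 605 = 1·363 + 242; 363 = 1·242 + 121; 242 = 2·121 + 0), and 121 | 3993.
Extended Euclid: 265837·(209) + 64009·(-868) = 121. Scale by 33: m₀ = 6897.
General solution m = m₀ + 529t; reducing mod 529 gives m = 20 (and n = -83).

20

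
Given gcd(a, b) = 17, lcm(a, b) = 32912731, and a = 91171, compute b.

6137

a·b = gcd·lcm = 17·32912731 = 559516427, so b = 559516427/91171 = 6137.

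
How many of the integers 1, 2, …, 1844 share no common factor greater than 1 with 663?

663 = 3·13·17. Inclusion–exclusion on these primes:
1844 − ⌊1844/3⌋ − ⌊1844/13⌋ − ⌊1844/17⌋ + ⌊1844/39⌋ + ⌊1844/51⌋ + ⌊1844/221⌋ − ⌊1844/663⌋ = 1070

1070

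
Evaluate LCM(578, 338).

97682

578 = 2 · 17²; 338 = 2 · 13²
max exponents: 2 · 13² · 17² = 97682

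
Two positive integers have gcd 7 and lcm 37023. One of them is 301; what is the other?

861

Using pq = gcd(p,q)·lcm(p,q) = 7·37023 = 259161, we get q = 259161/301 = 861.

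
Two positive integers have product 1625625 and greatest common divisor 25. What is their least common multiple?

gcd·lcm = product, so lcm = 1625625/25 = 65025.

65025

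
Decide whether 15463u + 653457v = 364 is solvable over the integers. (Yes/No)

Yes

gcd(15463, 653457): 653457 = 42·15463 + 4011; 15463 = 3·4011 + 3430; 4011 = 1·3430 + 581; 3430 = 5·581 + 525; 581 = 1·525 + 56; 525 = 9·56 + 21; 56 = 2·21 + 14; 21 = 1·14 + 7; 14 = 2·7 + 0 → 7
7 divides 364, so a solution exists.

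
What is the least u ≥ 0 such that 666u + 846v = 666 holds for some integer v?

1

Euclid: 846 = 1·666 + 180; 666 = 3·180 + 126; 180 = 1·126 + 54; 126 = 2·54 + 18; 54 = 3·18 + 0 → gcd = 18; 666 = 18·37.
Back-substitution yields 666·(14) + 846·(-11) = 18, so one solution is u = 14·37 = 518, v = -11·37 = -407.
Solutions in u differ by 846/18 = 47; the one in [0, 47) is 518 mod 47 = 1.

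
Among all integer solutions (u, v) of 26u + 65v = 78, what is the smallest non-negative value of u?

3

Reduce mod 65: 26u ≡ 78 (mod 65). With g = gcd(26, 65) = 13 dividing 78, divide through: 2u ≡ 6 (mod 5).
Since gcd(2, 5) = 1, u ≡ 6·(2)⁻¹ ≡ 3 (mod 5). Smallest non-negative: 3.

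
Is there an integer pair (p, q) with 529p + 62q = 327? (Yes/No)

By Bézout, 529p + 62q = 327 has integer solutions iff gcd(529, 62) | 327.
Euclid: 529 = 8·62 + 33; 62 = 1·33 + 29; 33 = 1·29 + 4; 29 = 7·4 + 1; 4 = 4·1 + 0. gcd = 1; 327 mod 1 = 0. Yes.

Yes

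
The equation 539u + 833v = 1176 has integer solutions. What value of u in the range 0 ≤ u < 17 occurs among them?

gcd(539, 833) = 49 (Euclid: 833 = 1·539 + 294; 539 = 1·294 + 245; 294 = 1·245 + 49; 245 = 5·49 + 0), and 49 | 1176.
Extended Euclid: 539·(-3) + 833·(2) = 49. Scale by 24: u₀ = -72.
General solution u = u₀ + 17t; reducing mod 17 gives u = 13 (and v = -7).

13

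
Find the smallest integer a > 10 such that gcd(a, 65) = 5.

Multiples of 5 above 10: 5·3, 5·4, … . Need the cofactor coprime to 65/5 = 13.
Checking s = 3, 4, … the first with gcd(s, 13) = 1 is s = 3, giving 15.

15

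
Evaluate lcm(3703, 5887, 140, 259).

2304525020

lcm(3703, 5887) = 3703·5887/gcd = 21799561/7 = 3114223
lcm(3114223, 140) = 3114223·140/gcd = 435991220/7 = 62284460
lcm(62284460, 259) = 62284460·259/gcd = 16131675140/7 = 2304525020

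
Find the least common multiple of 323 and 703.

11951

gcd first: 703 = 2·323 + 57; 323 = 5·57 + 38; 57 = 1·38 + 19; 38 = 2·19 + 0 → gcd = 19
lcm = 323·703/gcd = 227069/19 = 11951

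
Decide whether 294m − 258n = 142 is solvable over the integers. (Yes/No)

No

By Bézout, 294m − 258n = 142 has integer solutions iff gcd(294, 258) | 142.
Euclid: 294 = 1·258 + 36; 258 = 7·36 + 6; 36 = 6·6 + 0. gcd = 6; 142 mod 6 = 4. No.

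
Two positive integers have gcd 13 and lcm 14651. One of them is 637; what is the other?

299

Using pq = gcd(p,q)·lcm(p,q) = 13·14651 = 190463, we get q = 190463/637 = 299.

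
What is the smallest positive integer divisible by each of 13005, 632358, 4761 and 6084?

163381634542620

13005 = 3² · 5 · 17²; 632358 = 2 · 3² · 19 · 43²; 4761 = 3² · 23²; 6084 = 2² · 3² · 13²
lcm takes max exponent of each prime: 2² · 3² · 5 · 13² · 17² · 19 · 23² · 43² = 163381634542620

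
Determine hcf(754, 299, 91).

13

754 = 2 · 13 · 29; 299 = 13 · 23; 91 = 7 · 13
gcd takes min exponent of each prime: 13 = 13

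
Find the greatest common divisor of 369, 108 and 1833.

gcd(369, 108): 369 = 3·108 + 45; 108 = 2·45 + 18; 45 = 2·18 + 9; 18 = 2·9 + 0 → 9
gcd(9, 1833): 1833 = 203·9 + 6; 9 = 1·6 + 3; 6 = 2·3 + 0 → 3

3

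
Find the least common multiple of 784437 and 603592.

473479897704

784437 = 3 · 37² · 191; 603592 = 2³ · 11 · 19³
max exponents: 2³ · 3 · 11 · 19³ · 37² · 191 = 473479897704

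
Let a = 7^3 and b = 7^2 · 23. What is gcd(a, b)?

49

min exponent per shared prime: 7^2 = 49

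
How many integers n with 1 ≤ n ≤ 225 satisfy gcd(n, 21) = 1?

21 = 3·7. Inclusion–exclusion on these primes:
225 − ⌊225/3⌋ − ⌊225/7⌋ + ⌊225/21⌋ = 128

128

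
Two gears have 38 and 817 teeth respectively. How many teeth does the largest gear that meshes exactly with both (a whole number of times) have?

19

38 = 2 · 19
817 = 19 · 43
Common: 19 = 19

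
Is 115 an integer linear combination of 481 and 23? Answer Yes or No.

Yes

gcd(481, 23): 481 = 20·23 + 21; 23 = 1·21 + 2; 21 = 10·2 + 1; 2 = 2·1 + 0 → 1
1 divides 115, so a solution exists.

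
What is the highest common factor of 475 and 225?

Euclid: 475 = 2·225 + 25; 225 = 9·25 + 0. Last nonzero remainder: 25.

25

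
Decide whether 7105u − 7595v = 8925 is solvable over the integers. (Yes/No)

gcd(7105, 7595): 7595 = 1·7105 + 490; 7105 = 14·490 + 245; 490 = 2·245 + 0 → 245
245 does not divide 8925, so a solution does not exist.

No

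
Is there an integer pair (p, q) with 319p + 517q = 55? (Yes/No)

gcd(319, 517): 517 = 1·319 + 198; 319 = 1·198 + 121; 198 = 1·121 + 77; 121 = 1·77 + 44; 77 = 1·44 + 33; 44 = 1·33 + 11; 33 = 3·11 + 0 → 11
11 divides 55, so a solution exists.

Yes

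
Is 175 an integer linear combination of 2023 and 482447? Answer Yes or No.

Yes

By Bézout, 2023p + 482447q = 175 has integer solutions iff gcd(2023, 482447) | 175.
Euclid: 482447 = 238·2023 + 973; 2023 = 2·973 + 77; 973 = 12·77 + 49; 77 = 1·49 + 28; 49 = 1·28 + 21; 28 = 1·21 + 7; 21 = 3·7 + 0. gcd = 7; 175 mod 7 = 0. Yes.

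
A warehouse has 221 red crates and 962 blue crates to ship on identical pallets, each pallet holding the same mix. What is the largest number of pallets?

Euclid: 962 = 4·221 + 78; 221 = 2·78 + 65; 78 = 1·65 + 13; 65 = 5·13 + 0. Last nonzero remainder: 13.

13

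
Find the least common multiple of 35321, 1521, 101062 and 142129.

159872100102

lcm(35321, 1521) = 35321·1521/gcd = 53723241/169 = 317889
lcm(317889, 101062) = 317889·101062/gcd = 32126498118/169 = 190097622
lcm(190097622, 142129) = 190097622·142129/gcd = 27018384917238/169 = 159872100102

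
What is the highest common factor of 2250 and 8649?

9

2250 = 2 · 3² · 5³
8649 = 3² · 31²
Common: 3² = 9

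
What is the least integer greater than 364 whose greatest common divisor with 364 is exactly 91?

455

Multiples of 91 above 364: 91·5, 91·6, … . Need the cofactor coprime to 364/91 = 4.
Checking s = 5, 6, … the first with gcd(s, 4) = 1 is s = 5, giving 455.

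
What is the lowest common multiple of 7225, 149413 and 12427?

160618975

7225 = 5² · 17²; 149413 = 11 · 17² · 47; 12427 = 17² · 43
lcm takes max exponent of each prime: 5² · 11 · 17² · 43 · 47 = 160618975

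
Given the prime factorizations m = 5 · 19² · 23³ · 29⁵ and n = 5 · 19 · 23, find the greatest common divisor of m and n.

min exponent per shared prime: 5 · 19 · 23 = 2185

2185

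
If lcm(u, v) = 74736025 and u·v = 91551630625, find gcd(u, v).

1225

gcd·lcm = product, so gcd = 91551630625/74736025 = 1225.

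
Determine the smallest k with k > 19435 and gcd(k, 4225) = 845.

gcd(k, 4225) = 845 forces 845 | k; write k = 845s. Then gcd(845s, 845·5) = 845·gcd(s, 5), so need gcd(s, 5) = 1.
845s > 19435 gives s ≥ 24. The least s ≥ 24 coprime to 5 is 24, so k = 845·24 = 20280.

20280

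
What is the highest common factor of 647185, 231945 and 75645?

gcd(647185, 231945): 647185 = 2·231945 + 183295; 231945 = 1·183295 + 48650; 183295 = 3·48650 + 37345; 48650 = 1·37345 + 11305; 37345 = 3·11305 + 3430; 11305 = 3·3430 + 1015; 3430 = 3·1015 + 385; 1015 = 2·385 + 245; 385 = 1·245 + 140; 245 = 1·140 + 105; 140 = 1·105 + 35; 105 = 3·35 + 0 → 35
gcd(35, 75645): 75645 = 2161·35 + 10; 35 = 3·10 + 5; 10 = 2·5 + 0 → 5

5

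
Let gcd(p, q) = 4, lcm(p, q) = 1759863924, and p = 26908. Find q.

261612

Using pq = gcd(p,q)·lcm(p,q) = 4·1759863924 = 7039455696, we get q = 7039455696/26908 = 261612.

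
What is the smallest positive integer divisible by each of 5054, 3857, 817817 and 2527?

5054 = 2 · 7 · 19²; 3857 = 7 · 19 · 29; 817817 = 7 · 11 · 13 · 19 · 43; 2527 = 7 · 19²
lcm takes max exponent of each prime: 2 · 7 · 11 · 13 · 19² · 29 · 43 = 901234334

901234334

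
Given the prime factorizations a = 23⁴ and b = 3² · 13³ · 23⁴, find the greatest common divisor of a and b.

279841

min exponent per shared prime: 23⁴ = 279841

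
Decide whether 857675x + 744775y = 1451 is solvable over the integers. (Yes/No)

No

By Bézout, 857675x + 744775y = 1451 has integer solutions iff gcd(857675, 744775) | 1451.
Euclid: 857675 = 1·744775 + 112900; 744775 = 6·112900 + 67375; 112900 = 1·67375 + 45525; 67375 = 1·45525 + 21850; 45525 = 2·21850 + 1825; 21850 = 11·1825 + 1775; 1825 = 1·1775 + 50; 1775 = 35·50 + 25; 50 = 2·25 + 0. gcd = 25; 1451 mod 25 = 1. No.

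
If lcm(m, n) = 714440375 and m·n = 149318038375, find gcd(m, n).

From gcd × lcm = mn: gcd = 149318038375 / 714440375 = 209.

209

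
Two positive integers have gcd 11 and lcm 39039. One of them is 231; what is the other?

1859

m·n = gcd·lcm = 11·39039 = 429429, so n = 429429/231 = 1859.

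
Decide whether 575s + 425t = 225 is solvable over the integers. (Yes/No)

gcd(575, 425): 575 = 1·425 + 150; 425 = 2·150 + 125; 150 = 1·125 + 25; 125 = 5·25 + 0 → 25
25 divides 225, so a solution exists.

Yes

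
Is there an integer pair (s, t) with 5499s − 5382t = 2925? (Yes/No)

Yes

gcd(5499, 5382): 5499 = 1·5382 + 117; 5382 = 46·117 + 0 → 117
117 divides 2925, so a solution exists.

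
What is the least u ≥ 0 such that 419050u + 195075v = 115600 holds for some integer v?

4

gcd(419050, 195075) = 7225 (Euclid: 419050 = 2·195075 + 28900; 195075 = 6·28900 + 21675; 28900 = 1·21675 + 7225; 21675 = 3·7225 + 0), and 7225 | 115600.
Extended Euclid: 419050·(7) + 195075·(-15) = 7225. Scale by 16: u₀ = 112.
General solution u = u₀ + 27t; reducing mod 27 gives u = 4 (and v = -8).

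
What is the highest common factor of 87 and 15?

3

Euclid: 87 = 5·15 + 12; 15 = 1·12 + 3; 12 = 4·3 + 0. Last nonzero remainder: 3.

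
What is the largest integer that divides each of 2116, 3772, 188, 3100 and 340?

4

2116 = 2² · 23²; 3772 = 2² · 23 · 41; 188 = 2² · 47; 3100 = 2² · 5² · 31; 340 = 2² · 5 · 17
gcd takes min exponent of each prime: 2² = 4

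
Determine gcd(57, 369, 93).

3

gcd(57, 369): 369 = 6·57 + 27; 57 = 2·27 + 3; 27 = 9·3 + 0 → 3
gcd(3, 93): 93 = 31·3 + 0 → 3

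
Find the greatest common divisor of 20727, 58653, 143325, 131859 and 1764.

20727 = 3² · 7² · 47; 58653 = 3² · 7³ · 19; 143325 = 3² · 5² · 7² · 13; 131859 = 3² · 7² · 13 · 23; 1764 = 2² · 3² · 7²
gcd takes min exponent of each prime: 3² · 7² = 441

441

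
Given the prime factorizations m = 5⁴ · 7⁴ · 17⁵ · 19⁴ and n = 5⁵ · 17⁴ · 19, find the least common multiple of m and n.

max exponent per prime: 5⁵ · 7⁴ · 17⁵ · 19⁴ = 1388357121927803125

1388357121927803125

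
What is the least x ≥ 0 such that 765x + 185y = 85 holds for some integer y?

33

gcd(765, 185) = 5 (Euclid: 765 = 4·185 + 25; 185 = 7·25 + 10; 25 = 2·10 + 5; 10 = 2·5 + 0), and 5 | 85.
Extended Euclid: 765·(15) + 185·(-62) = 5. Scale by 17: x₀ = 255.
General solution x = x₀ + 37t; reducing mod 37 gives x = 33 (and y = -136).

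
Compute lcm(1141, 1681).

1918021

gcd first: 1681 = 1·1141 + 540; 1141 = 2·540 + 61; 540 = 8·61 + 52; 61 = 1·52 + 9; 52 = 5·9 + 7; 9 = 1·7 + 2; 7 = 3·2 + 1; 2 = 2·1 + 0 → gcd = 1
lcm = 1141·1681/gcd = 1918021/1 = 1918021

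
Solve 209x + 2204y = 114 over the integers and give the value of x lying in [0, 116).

106

gcd(209, 2204) = 19 (Euclid: 2204 = 10·209 + 114; 209 = 1·114 + 95; 114 = 1·95 + 19; 95 = 5·19 + 0), and 19 | 114.
Extended Euclid: 209·(-21) + 2204·(2) = 19. Scale by 6: x₀ = -126.
General solution x = x₀ + 116t; reducing mod 116 gives x = 106 (and y = -10).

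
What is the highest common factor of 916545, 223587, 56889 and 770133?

147

gcd(916545, 223587): 916545 = 4·223587 + 22197; 223587 = 10·22197 + 1617; 22197 = 13·1617 + 1176; 1617 = 1·1176 + 441; 1176 = 2·441 + 294; 441 = 1·294 + 147; 294 = 2·147 + 0 → 147
gcd(147, 56889): 56889 = 387·147 + 0 → 147
gcd(147, 770133): 770133 = 5239·147 + 0 → 147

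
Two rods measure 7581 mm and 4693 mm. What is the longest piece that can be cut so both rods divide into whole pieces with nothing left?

Euclid: 7581 = 1·4693 + 2888; 4693 = 1·2888 + 1805; 2888 = 1·1805 + 1083; 1805 = 1·1083 + 722; 1083 = 1·722 + 361; 722 = 2·361 + 0. Last nonzero remainder: 361.

361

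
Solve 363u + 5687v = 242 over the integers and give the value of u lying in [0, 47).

32

Euclid: 5687 = 15·363 + 242; 363 = 1·242 + 121; 242 = 2·121 + 0 → gcd = 121; 242 = 121·2.
Back-substitution yields 363·(16) + 5687·(-1) = 121, so one solution is u = 16·2 = 32, v = -1·2 = -2.
Solutions in u differ by 5687/121 = 47; the one in [0, 47) is 32 mod 47 = 32.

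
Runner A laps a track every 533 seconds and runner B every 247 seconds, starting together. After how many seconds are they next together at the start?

10127

533 = 13 · 41; 247 = 13 · 19
max exponents: 13 · 19 · 41 = 10127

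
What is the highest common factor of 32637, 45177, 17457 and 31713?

gcd(32637, 45177): 45177 = 1·32637 + 12540; 32637 = 2·12540 + 7557; 12540 = 1·7557 + 4983; 7557 = 1·4983 + 2574; 4983 = 1·2574 + 2409; 2574 = 1·2409 + 165; 2409 = 14·165 + 99; 165 = 1·99 + 66; 99 = 1·66 + 33; 66 = 2·33 + 0 → 33
gcd(33, 17457): 17457 = 529·33 + 0 → 33
gcd(33, 31713): 31713 = 961·33 + 0 → 33

33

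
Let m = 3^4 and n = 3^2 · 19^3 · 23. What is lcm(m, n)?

12778317

max exponent per prime: 3^4 · 19^3 · 23 = 12778317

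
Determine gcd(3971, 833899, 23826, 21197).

11

3971 = 11 · 19²; 833899 = 11 · 41 · 43²; 23826 = 2 · 3 · 11 · 19²; 21197 = 11 · 41 · 47
gcd takes min exponent of each prime: 11 = 11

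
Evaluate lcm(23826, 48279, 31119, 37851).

23826 = 2 · 3 · 11 · 19²; 48279 = 3 · 7 · 11² · 19; 31119 = 3 · 11 · 23 · 41; 37851 = 3 · 11 · 31 · 37
lcm takes max exponent of each prime: 2 · 3 · 7 · 11² · 19² · 23 · 31 · 37 · 41 = 1984344049842

1984344049842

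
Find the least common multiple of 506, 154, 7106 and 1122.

3432198

506 = 2 · 11 · 23; 154 = 2 · 7 · 11; 7106 = 2 · 11 · 17 · 19; 1122 = 2 · 3 · 11 · 17
lcm takes max exponent of each prime: 2 · 3 · 7 · 11 · 17 · 19 · 23 = 3432198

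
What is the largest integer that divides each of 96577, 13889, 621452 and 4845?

323

96577 = 13 · 17 · 19 · 23; 13889 = 17 · 19 · 43; 621452 = 2² · 13 · 17 · 19 · 37; 4845 = 3 · 5 · 17 · 19
gcd takes min exponent of each prime: 17 · 19 = 323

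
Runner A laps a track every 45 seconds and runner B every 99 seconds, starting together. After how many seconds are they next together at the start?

gcd first: 99 = 2·45 + 9; 45 = 5·9 + 0 → gcd = 9
lcm = 45·99/gcd = 4455/9 = 495

495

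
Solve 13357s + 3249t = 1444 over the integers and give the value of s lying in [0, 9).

Reduce mod 3249: 13357s ≡ 1444 (mod 3249). With g = gcd(13357, 3249) = 361 dividing 1444, divide through: 37s ≡ 4 (mod 9).
Since gcd(37, 9) = 1, s ≡ 4·(37)⁻¹ ≡ 4 (mod 9). Smallest non-negative: 4.

4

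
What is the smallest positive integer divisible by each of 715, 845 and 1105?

715 = 5 · 11 · 13; 845 = 5 · 13²; 1105 = 5 · 13 · 17
lcm takes max exponent of each prime: 5 · 11 · 13² · 17 = 158015

158015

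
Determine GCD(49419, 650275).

19

Euclid: 650275 = 13·49419 + 7828; 49419 = 6·7828 + 2451; 7828 = 3·2451 + 475; 2451 = 5·475 + 76; 475 = 6·76 + 19; 76 = 4·19 + 0. Last nonzero remainder: 19.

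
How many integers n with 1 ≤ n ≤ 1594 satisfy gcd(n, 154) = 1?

154 = 2·7·11. Inclusion–exclusion on these primes:
1594 − ⌊1594/2⌋ − ⌊1594/7⌋ − ⌊1594/11⌋ + ⌊1594/14⌋ + ⌊1594/22⌋ + ⌊1594/77⌋ − ⌊1594/154⌋ = 621

621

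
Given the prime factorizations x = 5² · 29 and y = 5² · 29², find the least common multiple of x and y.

21025

max exponent per prime: 5² · 29² = 21025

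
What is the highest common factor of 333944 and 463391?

Euclid: 463391 = 1·333944 + 129447; 333944 = 2·129447 + 75050; 129447 = 1·75050 + 54397; 75050 = 1·54397 + 20653; 54397 = 2·20653 + 13091; 20653 = 1·13091 + 7562; 13091 = 1·7562 + 5529; 7562 = 1·5529 + 2033; 5529 = 2·2033 + 1463; 2033 = 1·1463 + 570; 1463 = 2·570 + 323; 570 = 1·323 + 247; 323 = 1·247 + 76; 247 = 3·76 + 19; 76 = 4·19 + 0. Last nonzero remainder: 19.

19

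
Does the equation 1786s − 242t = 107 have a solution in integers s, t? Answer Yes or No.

No

gcd(1786, 242): 1786 = 7·242 + 92; 242 = 2·92 + 58; 92 = 1·58 + 34; 58 = 1·34 + 24; 34 = 1·24 + 10; 24 = 2·10 + 4; 10 = 2·4 + 2; 4 = 2·2 + 0 → 2
2 does not divide 107, so a solution does not exist.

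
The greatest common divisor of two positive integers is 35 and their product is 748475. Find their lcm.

For any two positive integers, gcd × lcm equals their product. Hence lcm = 748475 / 35 = 21385.

21385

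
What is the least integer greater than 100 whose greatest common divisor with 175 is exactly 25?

175 = 25·7. Any x with gcd(x, 175) = 25 is a multiple of 25, say 25s, with s coprime to 7.
Need s > 100/25, so s ≥ 5. First s ≥ 5 with gcd(s, 7) = 1 is s = 5. Thus x = 25·5 = 125.

125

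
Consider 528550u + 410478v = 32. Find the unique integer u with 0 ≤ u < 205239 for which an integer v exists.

5771

Euclid: 528550 = 1·410478 + 118072; 410478 = 3·118072 + 56262; 118072 = 2·56262 + 5548; 56262 = 10·5548 + 782; 5548 = 7·782 + 74; 782 = 10·74 + 42; 74 = 1·42 + 32; 42 = 1·32 + 10; 32 = 3·10 + 2; 10 = 5·2 + 0 → gcd = 2; 32 = 2·16.
Back-substitution yields 528550·(38843) + 410478·(-50016) = 2, so one solution is u = 38843·16 = 621488, v = -50016·16 = -800256.
Solutions in u differ by 410478/2 = 205239; the one in [0, 205239) is 621488 mod 205239 = 5771.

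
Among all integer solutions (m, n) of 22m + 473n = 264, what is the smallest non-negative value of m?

Reduce mod 473: 22m ≡ 264 (mod 473). With g = gcd(22, 473) = 11 dividing 264, divide through: 2m ≡ 24 (mod 43).
Since gcd(2, 43) = 1, m ≡ 24·(2)⁻¹ ≡ 12 (mod 43). Smallest non-negative: 12.

12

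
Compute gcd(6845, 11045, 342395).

5

gcd(6845, 11045): 11045 = 1·6845 + 4200; 6845 = 1·4200 + 2645; 4200 = 1·2645 + 1555; 2645 = 1·1555 + 1090; 1555 = 1·1090 + 465; 1090 = 2·465 + 160; 465 = 2·160 + 145; 160 = 1·145 + 15; 145 = 9·15 + 10; 15 = 1·10 + 5; 10 = 2·5 + 0 → 5
gcd(5, 342395): 342395 = 68479·5 + 0 → 5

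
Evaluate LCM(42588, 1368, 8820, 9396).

lcm(42588, 1368) = 42588·1368/gcd = 58260384/36 = 1618344
lcm(1618344, 8820) = 1618344·8820/gcd = 14273794080/252 = 56642040
lcm(56642040, 9396) = 56642040·9396/gcd = 532208607840/36 = 14783572440

14783572440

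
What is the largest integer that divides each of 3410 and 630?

10

Euclid: 3410 = 5·630 + 260; 630 = 2·260 + 110; 260 = 2·110 + 40; 110 = 2·40 + 30; 40 = 1·30 + 10; 30 = 3·10 + 0. Last nonzero remainder: 10.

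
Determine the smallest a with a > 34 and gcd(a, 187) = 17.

51

Multiples of 17 above 34: 17·3, 17·4, … . Need the cofactor coprime to 187/17 = 11.
Checking s = 3, 4, … the first with gcd(s, 11) = 1 is s = 3, giving 51.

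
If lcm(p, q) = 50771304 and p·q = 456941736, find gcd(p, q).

gcd·lcm = product, so gcd = 456941736/50771304 = 9.

9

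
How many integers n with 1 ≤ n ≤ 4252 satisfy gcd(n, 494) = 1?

494 = 2·13·19. Inclusion–exclusion on these primes:
4252 − ⌊4252/2⌋ − ⌊4252/13⌋ − ⌊4252/19⌋ + ⌊4252/26⌋ + ⌊4252/38⌋ + ⌊4252/247⌋ − ⌊4252/494⌋ = 1859

1859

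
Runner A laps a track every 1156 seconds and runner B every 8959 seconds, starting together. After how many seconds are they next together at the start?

35836

1156 = 2² · 17²; 8959 = 17² · 31
max exponents: 2² · 17² · 31 = 35836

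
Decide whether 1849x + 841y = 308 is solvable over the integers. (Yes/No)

By Bézout, 1849x + 841y = 308 has integer solutions iff gcd(1849, 841) | 308.
Euclid: 1849 = 2·841 + 167; 841 = 5·167 + 6; 167 = 27·6 + 5; 6 = 1·5 + 1; 5 = 5·1 + 0. gcd = 1; 308 mod 1 = 0. Yes.

Yes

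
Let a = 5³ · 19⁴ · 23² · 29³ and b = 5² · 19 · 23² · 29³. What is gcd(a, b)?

min exponent per shared prime: 5² · 19 · 23² · 29³ = 6128345975

6128345975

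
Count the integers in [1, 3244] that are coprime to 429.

429 = 3·11·13. Inclusion–exclusion on these primes:
3244 − ⌊3244/3⌋ − ⌊3244/11⌋ − ⌊3244/13⌋ + ⌊3244/33⌋ + ⌊3244/39⌋ + ⌊3244/143⌋ − ⌊3244/429⌋ = 1816

1816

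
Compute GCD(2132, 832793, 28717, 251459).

13

2132 = 2² · 13 · 41; 832793 = 13 · 29 · 47²; 28717 = 13 · 47²; 251459 = 13 · 23 · 29²
gcd takes min exponent of each prime: 13 = 13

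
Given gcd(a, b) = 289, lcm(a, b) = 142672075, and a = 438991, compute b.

93925

Using ab = gcd(a,b)·lcm(a,b) = 289·142672075 = 41232229675, we get b = 41232229675/438991 = 93925.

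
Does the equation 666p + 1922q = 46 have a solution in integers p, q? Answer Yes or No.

By Bézout, 666p + 1922q = 46 has integer solutions iff gcd(666, 1922) | 46.
Euclid: 1922 = 2·666 + 590; 666 = 1·590 + 76; 590 = 7·76 + 58; 76 = 1·58 + 18; 58 = 3·18 + 4; 18 = 4·4 + 2; 4 = 2·2 + 0. gcd = 2; 46 mod 2 = 0. Yes.

Yes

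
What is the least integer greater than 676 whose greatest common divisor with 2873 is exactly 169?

Multiples of 169 above 676: 169·5, 169·6, … . Need the cofactor coprime to 2873/169 = 17.
Checking s = 5, 6, … the first with gcd(s, 17) = 1 is s = 5, giving 845.

845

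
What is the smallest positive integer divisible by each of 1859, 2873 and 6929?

1295723

lcm(1859, 2873) = 1859·2873/gcd = 5340907/169 = 31603
lcm(31603, 6929) = 31603·6929/gcd = 218977187/169 = 1295723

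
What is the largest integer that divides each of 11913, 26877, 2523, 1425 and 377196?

3

gcd(11913, 26877): 26877 = 2·11913 + 3051; 11913 = 3·3051 + 2760; 3051 = 1·2760 + 291; 2760 = 9·291 + 141; 291 = 2·141 + 9; 141 = 15·9 + 6; 9 = 1·6 + 3; 6 = 2·3 + 0 → 3
gcd(3, 2523): 2523 = 841·3 + 0 → 3
gcd(3, 1425): 1425 = 475·3 + 0 → 3
gcd(3, 377196): 377196 = 125732·3 + 0 → 3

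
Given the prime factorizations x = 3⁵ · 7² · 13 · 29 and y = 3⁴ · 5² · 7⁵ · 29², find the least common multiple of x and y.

max exponent per prime: 3⁵ · 5² · 7⁵ · 13 · 29² = 1116286905825

1116286905825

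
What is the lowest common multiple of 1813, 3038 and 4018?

1813 = 7² · 37; 3038 = 2 · 7² · 31; 4018 = 2 · 7² · 41
lcm takes max exponent of each prime: 2 · 7² · 31 · 37 · 41 = 4608646

4608646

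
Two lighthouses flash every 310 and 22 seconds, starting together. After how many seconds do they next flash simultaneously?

310 = 2 · 5 · 31; 22 = 2 · 11
max exponents: 2 · 5 · 11 · 31 = 3410

3410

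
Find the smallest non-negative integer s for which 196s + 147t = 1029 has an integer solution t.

Reduce mod 147: 196s ≡ 1029 (mod 147). With g = gcd(196, 147) = 49 dividing 1029, divide through: 4s ≡ 21 (mod 3).
Since gcd(4, 3) = 1, s ≡ 21·(4)⁻¹ ≡ 0 (mod 3). Smallest non-negative: 0.

0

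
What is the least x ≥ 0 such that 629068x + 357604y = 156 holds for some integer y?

Euclid: 629068 = 1·357604 + 271464; 357604 = 1·271464 + 86140; 271464 = 3·86140 + 13044; 86140 = 6·13044 + 7876; 13044 = 1·7876 + 5168; 7876 = 1·5168 + 2708; 5168 = 1·2708 + 2460; 2708 = 1·2460 + 248; 2460 = 9·248 + 228; 248 = 1·228 + 20; 228 = 11·20 + 8; 20 = 2·8 + 4; 8 = 2·4 + 0 → gcd = 4; 156 = 4·39.
Back-substitution yields 629068·(-36051) + 357604·(63418) = 4, so one solution is x = -36051·39 = -1405989, y = 63418·39 = 2473302.
Solutions in x differ by 357604/4 = 89401; the one in [0, 89401) is -1405989 mod 89401 = 24427.

24427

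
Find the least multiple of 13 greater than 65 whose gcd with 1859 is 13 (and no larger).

1859 = 13·143. Any a with gcd(a, 1859) = 13 is a multiple of 13, say 13s, with s coprime to 143.
Need s > 65/13, so s ≥ 6. First s ≥ 6 with gcd(s, 143) = 1 is s = 6. Thus a = 13·6 = 78.

78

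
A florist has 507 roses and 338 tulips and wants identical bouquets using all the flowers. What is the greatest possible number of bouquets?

507 = 3 · 13²
338 = 2 · 13²
Common: 13² = 169

169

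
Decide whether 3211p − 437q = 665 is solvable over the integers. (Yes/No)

Yes

gcd(3211, 437): 3211 = 7·437 + 152; 437 = 2·152 + 133; 152 = 1·133 + 19; 133 = 7·19 + 0 → 19
19 divides 665, so a solution exists.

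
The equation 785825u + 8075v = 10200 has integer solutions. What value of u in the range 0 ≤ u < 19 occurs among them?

gcd(785825, 8075) = 425 (Euclid: 785825 = 97·8075 + 2550; 8075 = 3·2550 + 425; 2550 = 6·425 + 0), and 425 | 10200.
Extended Euclid: 785825·(-3) + 8075·(292) = 425. Scale by 24: u₀ = -72.
General solution u = u₀ + 19t; reducing mod 19 gives u = 4 (and v = -388).

4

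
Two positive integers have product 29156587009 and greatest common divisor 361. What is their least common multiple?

80766169

Since gcd(u,v)·lcm(u,v) = uv, lcm = 29156587009/361 = 80766169.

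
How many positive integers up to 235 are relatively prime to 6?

6 = 2·3. Inclusion–exclusion on these primes:
235 − ⌊235/2⌋ − ⌊235/3⌋ + ⌊235/6⌋ = 79

79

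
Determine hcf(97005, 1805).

5

97005 = 3 · 5 · 29 · 223
1805 = 5 · 19²
Common: 5 = 5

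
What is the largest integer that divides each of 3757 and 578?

289

Euclid: 3757 = 6·578 + 289; 578 = 2·289 + 0. Last nonzero remainder: 289.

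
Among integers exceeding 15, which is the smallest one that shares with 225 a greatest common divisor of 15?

30

gcd(a, 225) = 15 forces 15 | a; write a = 15s. Then gcd(15s, 15·15) = 15·gcd(s, 15), so need gcd(s, 15) = 1.
15s > 15 gives s ≥ 2. The least s ≥ 2 coprime to 15 is 2, so a = 15·2 = 30.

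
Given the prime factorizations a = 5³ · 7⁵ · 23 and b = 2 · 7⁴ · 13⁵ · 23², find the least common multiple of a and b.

825282511894750

max exponent per prime: 2 · 5³ · 7⁵ · 13⁵ · 23² = 825282511894750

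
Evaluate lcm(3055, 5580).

3409380

gcd first: 5580 = 1·3055 + 2525; 3055 = 1·2525 + 530; 2525 = 4·530 + 405; 530 = 1·405 + 125; 405 = 3·125 + 30; 125 = 4·30 + 5; 30 = 6·5 + 0 → gcd = 5
lcm = 3055·5580/gcd = 17046900/5 = 3409380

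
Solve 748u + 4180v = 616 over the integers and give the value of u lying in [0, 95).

gcd(748, 4180) = 44 (Euclid: 4180 = 5·748 + 440; 748 = 1·440 + 308; 440 = 1·308 + 132; 308 = 2·132 + 44; 132 = 3·44 + 0), and 44 | 616.
Extended Euclid: 748·(28) + 4180·(-5) = 44. Scale by 14: u₀ = 392.
General solution u = u₀ + 95t; reducing mod 95 gives u = 12 (and v = -2).

12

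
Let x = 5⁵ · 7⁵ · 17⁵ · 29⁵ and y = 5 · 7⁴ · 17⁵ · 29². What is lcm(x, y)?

max exponent per prime: 5⁵ · 7⁵ · 17⁵ · 29⁵ = 1529589233903257034375

1529589233903257034375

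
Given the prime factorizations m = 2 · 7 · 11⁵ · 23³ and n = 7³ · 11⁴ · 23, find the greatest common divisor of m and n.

min exponent per shared prime: 7 · 11⁴ · 23 = 2357201

2357201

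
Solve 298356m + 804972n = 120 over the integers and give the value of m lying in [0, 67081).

19674

gcd(298356, 804972) = 12 (Euclid: 804972 = 2·298356 + 208260; 298356 = 1·208260 + 90096; 208260 = 2·90096 + 28068; 90096 = 3·28068 + 5892; 28068 = 4·5892 + 4500; 5892 = 1·4500 + 1392; 4500 = 3·1392 + 324; 1392 = 4·324 + 96; 324 = 3·96 + 36; 96 = 2·36 + 24; 36 = 1·24 + 12; 24 = 2·12 + 0), and 12 | 120.
Extended Euclid: 298356·(-24865) + 804972·(9216) = 12. Scale by 10: m₀ = -248650.
General solution m = m₀ + 67081t; reducing mod 67081 gives m = 19674 (and n = -7292).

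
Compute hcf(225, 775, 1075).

225 = 3² · 5²; 775 = 5² · 31; 1075 = 5² · 43
gcd takes min exponent of each prime: 5² = 25

25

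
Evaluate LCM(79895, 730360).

614232760

79895 = 5 · 19 · 29²; 730360 = 2³ · 5 · 19 · 31²
max exponents: 2³ · 5 · 19 · 29² · 31² = 614232760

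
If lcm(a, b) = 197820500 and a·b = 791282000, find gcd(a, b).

4

From gcd × lcm = ab: gcd = 791282000 / 197820500 = 4.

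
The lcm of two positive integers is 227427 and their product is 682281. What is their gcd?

3

From gcd × lcm = uv: gcd = 682281 / 227427 = 3.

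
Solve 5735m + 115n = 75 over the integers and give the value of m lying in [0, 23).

18

Reduce mod 115: 5735m ≡ 75 (mod 115). With g = gcd(5735, 115) = 5 dividing 75, divide through: 1147m ≡ 15 (mod 23).
Since gcd(1147, 23) = 1, m ≡ 15·(1147)⁻¹ ≡ 18 (mod 23). Smallest non-negative: 18.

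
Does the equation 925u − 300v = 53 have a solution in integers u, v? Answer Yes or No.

By Bézout, 925u − 300v = 53 has integer solutions iff gcd(925, 300) | 53.
Euclid: 925 = 3·300 + 25; 300 = 12·25 + 0. gcd = 25; 53 mod 25 = 3. No.

No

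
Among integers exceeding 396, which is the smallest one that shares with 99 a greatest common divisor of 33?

99 = 33·3. Any t with gcd(t, 99) = 33 is a multiple of 33, say 33s, with s coprime to 3.
Need s > 396/33, so s ≥ 13. First s ≥ 13 with gcd(s, 3) = 1 is s = 13. Thus t = 33·13 = 429.

429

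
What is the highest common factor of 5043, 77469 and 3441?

gcd(5043, 77469): 77469 = 15·5043 + 1824; 5043 = 2·1824 + 1395; 1824 = 1·1395 + 429; 1395 = 3·429 + 108; 429 = 3·108 + 105; 108 = 1·105 + 3; 105 = 35·3 + 0 → 3
gcd(3, 3441): 3441 = 1147·3 + 0 → 3

3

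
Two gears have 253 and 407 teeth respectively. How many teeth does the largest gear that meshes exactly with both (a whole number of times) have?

253 = 11 · 23
407 = 11 · 37
Common: 11 = 11

11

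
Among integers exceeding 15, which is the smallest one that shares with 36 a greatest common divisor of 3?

36 = 3·12. Any k with gcd(k, 36) = 3 is a multiple of 3, say 3s, with s coprime to 12.
Need s > 15/3, so s ≥ 6. First s ≥ 6 with gcd(s, 12) = 1 is s = 7. Thus k = 3·7 = 21.

21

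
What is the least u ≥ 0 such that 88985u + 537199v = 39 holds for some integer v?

32503

Euclid: 537199 = 6·88985 + 3289; 88985 = 27·3289 + 182; 3289 = 18·182 + 13; 182 = 14·13 + 0 → gcd = 13; 39 = 13·3.
Back-substitution yields 88985·(-2940) + 537199·(487) = 13, so one solution is u = -2940·3 = -8820, v = 487·3 = 1461.
Solutions in u differ by 537199/13 = 41323; the one in [0, 41323) is -8820 mod 41323 = 32503.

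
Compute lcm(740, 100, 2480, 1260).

28904400

740 = 2² · 5 · 37; 100 = 2² · 5²; 2480 = 2⁴ · 5 · 31; 1260 = 2² · 3² · 5 · 7
lcm takes max exponent of each prime: 2⁴ · 3² · 5² · 7 · 31 · 37 = 28904400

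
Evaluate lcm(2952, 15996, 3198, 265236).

36473663304

2952 = 2³ · 3² · 41; 15996 = 2² · 3 · 31 · 43; 3198 = 2 · 3 · 13 · 41; 265236 = 2² · 3 · 23 · 31²
lcm takes max exponent of each prime: 2³ · 3² · 13 · 23 · 31² · 41 · 43 = 36473663304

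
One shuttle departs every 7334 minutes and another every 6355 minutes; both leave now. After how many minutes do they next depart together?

gcd first: 7334 = 1·6355 + 979; 6355 = 6·979 + 481; 979 = 2·481 + 17; 481 = 28·17 + 5; 17 = 3·5 + 2; 5 = 2·2 + 1; 2 = 2·1 + 0 → gcd = 1
lcm = 7334·6355/gcd = 46607570/1 = 46607570

46607570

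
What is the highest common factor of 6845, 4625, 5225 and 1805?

gcd(6845, 4625): 6845 = 1·4625 + 2220; 4625 = 2·2220 + 185; 2220 = 12·185 + 0 → 185
gcd(185, 5225): 5225 = 28·185 + 45; 185 = 4·45 + 5; 45 = 9·5 + 0 → 5
gcd(5, 1805): 1805 = 361·5 + 0 → 5

5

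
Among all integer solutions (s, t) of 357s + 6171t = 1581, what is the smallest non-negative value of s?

39

gcd(357, 6171) = 51 (Euclid: 6171 = 17·357 + 102; 357 = 3·102 + 51; 102 = 2·51 + 0), and 51 | 1581.
Extended Euclid: 357·(52) + 6171·(-3) = 51. Scale by 31: s₀ = 1612.
General solution s = s₀ + 121k; reducing mod 121 gives s = 39 (and t = -2).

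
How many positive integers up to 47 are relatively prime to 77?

77 = 7·11. Inclusion–exclusion on these primes:
47 − ⌊47/7⌋ − ⌊47/11⌋ + ⌊47/77⌋ = 37

37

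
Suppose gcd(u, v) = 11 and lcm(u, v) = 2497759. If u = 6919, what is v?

u·v = gcd·lcm = 11·2497759 = 27475349, so v = 27475349/6919 = 3971.

3971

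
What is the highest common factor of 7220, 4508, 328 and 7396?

gcd(7220, 4508): 7220 = 1·4508 + 2712; 4508 = 1·2712 + 1796; 2712 = 1·1796 + 916; 1796 = 1·916 + 880; 916 = 1·880 + 36; 880 = 24·36 + 16; 36 = 2·16 + 4; 16 = 4·4 + 0 → 4
gcd(4, 328): 328 = 82·4 + 0 → 4
gcd(4, 7396): 7396 = 1849·4 + 0 → 4

4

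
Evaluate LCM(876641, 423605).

gcd first: 876641 = 2·423605 + 29431; 423605 = 14·29431 + 11571; 29431 = 2·11571 + 6289; 11571 = 1·6289 + 5282; 6289 = 1·5282 + 1007; 5282 = 5·1007 + 247; 1007 = 4·247 + 19; 247 = 13·19 + 0 → gcd = 19
lcm = 876641·423605/gcd = 371349510805/19 = 19544711095

19544711095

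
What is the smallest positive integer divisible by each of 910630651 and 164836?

910630651 = 7² · 19 · 23² · 43²; 164836 = 2² · 7² · 29²
max exponents: 2² · 7² · 19 · 23² · 29² · 43² = 3063361509964

3063361509964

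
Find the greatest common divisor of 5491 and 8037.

19

5491 = 17² · 19
8037 = 3² · 19 · 47
Common: 19 = 19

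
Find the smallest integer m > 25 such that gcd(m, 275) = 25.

275 = 25·11. Any m with gcd(m, 275) = 25 is a multiple of 25, say 25s, with s coprime to 11.
Need s > 25/25, so s ≥ 2. First s ≥ 2 with gcd(s, 11) = 1 is s = 2. Thus m = 25·2 = 50.

50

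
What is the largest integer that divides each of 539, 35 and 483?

gcd(539, 35): 539 = 15·35 + 14; 35 = 2·14 + 7; 14 = 2·7 + 0 → 7
gcd(7, 483): 483 = 69·7 + 0 → 7

7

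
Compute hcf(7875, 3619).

Euclid: 7875 = 2·3619 + 637; 3619 = 5·637 + 434; 637 = 1·434 + 203; 434 = 2·203 + 28; 203 = 7·28 + 7; 28 = 4·7 + 0. Last nonzero remainder: 7.

7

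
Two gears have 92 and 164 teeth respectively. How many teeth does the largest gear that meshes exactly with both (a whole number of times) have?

Euclid: 164 = 1·92 + 72; 92 = 1·72 + 20; 72 = 3·20 + 12; 20 = 1·12 + 8; 12 = 1·8 + 4; 8 = 2·4 + 0. Last nonzero remainder: 4.

4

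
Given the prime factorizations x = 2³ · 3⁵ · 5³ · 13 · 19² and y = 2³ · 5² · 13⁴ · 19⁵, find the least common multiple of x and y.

17184926839977000

max exponent per prime: 2³ · 3⁵ · 5³ · 13⁴ · 19⁵ = 17184926839977000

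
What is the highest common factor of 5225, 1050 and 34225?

25

5225 = 5² · 11 · 19; 1050 = 2 · 3 · 5² · 7; 34225 = 5² · 37²
gcd takes min exponent of each prime: 5² = 25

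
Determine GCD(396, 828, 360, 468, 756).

36

gcd(396, 828): 828 = 2·396 + 36; 396 = 11·36 + 0 → 36
gcd(36, 360): 360 = 10·36 + 0 → 36
gcd(36, 468): 468 = 13·36 + 0 → 36
gcd(36, 756): 756 = 21·36 + 0 → 36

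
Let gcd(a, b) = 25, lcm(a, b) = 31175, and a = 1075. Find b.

a·b = gcd·lcm = 25·31175 = 779375, so b = 779375/1075 = 725.

725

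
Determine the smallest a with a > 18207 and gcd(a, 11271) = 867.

19074

gcd(a, 11271) = 867 forces 867 | a; write a = 867s. Then gcd(867s, 867·13) = 867·gcd(s, 13), so need gcd(s, 13) = 1.
867s > 18207 gives s ≥ 22. The least s ≥ 22 coprime to 13 is 22, so a = 867·22 = 19074.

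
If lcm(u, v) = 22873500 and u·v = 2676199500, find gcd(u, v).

117

From gcd × lcm = uv: gcd = 2676199500 / 22873500 = 117.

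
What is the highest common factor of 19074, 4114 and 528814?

gcd(19074, 4114): 19074 = 4·4114 + 2618; 4114 = 1·2618 + 1496; 2618 = 1·1496 + 1122; 1496 = 1·1122 + 374; 1122 = 3·374 + 0 → 374
gcd(374, 528814): 528814 = 1413·374 + 352; 374 = 1·352 + 22; 352 = 16·22 + 0 → 22

22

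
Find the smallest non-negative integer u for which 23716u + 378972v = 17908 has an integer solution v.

gcd(23716, 378972) = 484 (Euclid: 378972 = 15·23716 + 23232; 23716 = 1·23232 + 484; 23232 = 48·484 + 0), and 484 | 17908.
Extended Euclid: 23716·(16) + 378972·(-1) = 484. Scale by 37: u₀ = 592.
General solution u = u₀ + 783t; reducing mod 783 gives u = 592 (and v = -37).

592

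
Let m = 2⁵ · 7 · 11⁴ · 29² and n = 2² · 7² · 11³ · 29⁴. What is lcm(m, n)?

max exponent per prime: 2⁵ · 7² · 11⁴ · 29⁴ = 16237112157728

16237112157728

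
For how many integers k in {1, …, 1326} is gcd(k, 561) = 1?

561 = 3·11·17. Inclusion–exclusion on these primes:
1326 − ⌊1326/3⌋ − ⌊1326/11⌋ − ⌊1326/17⌋ + ⌊1326/33⌋ + ⌊1326/51⌋ + ⌊1326/187⌋ − ⌊1326/561⌋ = 757

757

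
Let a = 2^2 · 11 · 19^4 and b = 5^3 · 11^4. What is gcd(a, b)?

11

min exponent per shared prime: 11 = 11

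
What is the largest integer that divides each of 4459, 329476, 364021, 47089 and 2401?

gcd(4459, 329476): 329476 = 73·4459 + 3969; 4459 = 1·3969 + 490; 3969 = 8·490 + 49; 490 = 10·49 + 0 → 49
gcd(49, 364021): 364021 = 7429·49 + 0 → 49
gcd(49, 47089): 47089 = 961·49 + 0 → 49
gcd(49, 2401): 2401 = 49·49 + 0 → 49

49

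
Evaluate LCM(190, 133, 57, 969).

lcm(190, 133) = 190·133/gcd = 25270/19 = 1330
lcm(1330, 57) = 1330·57/gcd = 75810/19 = 3990
lcm(3990, 969) = 3990·969/gcd = 3866310/57 = 67830

67830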